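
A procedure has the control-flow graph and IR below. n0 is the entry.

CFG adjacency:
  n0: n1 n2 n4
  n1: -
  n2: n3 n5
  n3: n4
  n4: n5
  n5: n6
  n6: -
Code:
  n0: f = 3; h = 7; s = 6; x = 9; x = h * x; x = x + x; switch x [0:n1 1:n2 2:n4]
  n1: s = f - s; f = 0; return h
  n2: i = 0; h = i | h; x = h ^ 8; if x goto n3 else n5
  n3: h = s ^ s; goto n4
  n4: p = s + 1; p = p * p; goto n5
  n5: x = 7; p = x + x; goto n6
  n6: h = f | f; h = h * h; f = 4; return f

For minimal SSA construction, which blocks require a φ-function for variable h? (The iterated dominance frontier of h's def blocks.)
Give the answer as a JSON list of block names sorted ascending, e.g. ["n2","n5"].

idom tree: n1←n0 n2←n0 n3←n2 n4←n0 n5←n0 n6←n5
Dom∩ at merges:
  n4: preds {n0,n3}: {n0} ∩ {n0,n2,n3} = {n0}; idom=n0
  n5: preds {n2,n4}: {n0,n2} ∩ {n0,n4} = {n0}; idom=n0

DF derivation:
  join n4 pred n0: · stop@n0
  join n4 pred n3: n3→n2 stop@n0
  join n5 pred n2: n2 stop@n0
  join n5 pred n4: n4 stop@n0
  DF(n0)=∅
  DF(n1)=∅
  DF(n2)={n4,n5}
  DF(n3)={n4}
  DF(n4)={n5}
  DF(n5)=∅
  DF(n6)=∅

φ for h: defs {n0,n2,n3,n6}
  DF⁺ = {n4,n5}

Answer: ["n4", "n5"]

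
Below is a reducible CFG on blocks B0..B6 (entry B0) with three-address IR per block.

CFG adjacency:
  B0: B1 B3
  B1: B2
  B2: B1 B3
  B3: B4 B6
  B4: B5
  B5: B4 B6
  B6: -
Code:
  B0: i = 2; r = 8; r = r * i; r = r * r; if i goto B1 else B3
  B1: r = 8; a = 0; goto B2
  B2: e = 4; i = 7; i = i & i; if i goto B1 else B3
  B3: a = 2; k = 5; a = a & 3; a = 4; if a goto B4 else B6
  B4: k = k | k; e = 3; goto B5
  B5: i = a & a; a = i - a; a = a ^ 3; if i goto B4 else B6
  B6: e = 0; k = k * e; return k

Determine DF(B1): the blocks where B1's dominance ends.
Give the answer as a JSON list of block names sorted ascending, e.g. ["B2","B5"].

idom tree: B1←B0 B2←B1 B3←B0 B4←B3 B5←B4 B6←B3
Dom at joins:
  B1: preds {B0,B2}: {B0} ∩ {B0,B1,B2} = {B0}; idom=B0
  B3: preds {B0,B2}: {B0} ∩ {B0,B1,B2} = {B0}; idom=B0
  B4: preds {B3,B5}: {B0,B3} ∩ {B0,B3,B4,B5} = {B0,B3}; idom=B3
  B6: preds {B3,B5}: {B0,B3} ∩ {B0,B3,B4,B5} = {B0,B3}; idom=B3

DF walk-up:
  B1←B0: walk · to B0
  B1←B2: walk B2→B1 to B0
  B3←B0: walk · to B0
  B3←B2: walk B2→B1 to B0
  B4←B3: walk · to B3
  B4←B5: walk B5→B4 to B3
  B6←B3: walk · to B3
  B6←B5: walk B5→B4 to B3
  B0: DF=∅
  B1: DF={B1,B3}
  B2: DF={B1,B3}
  B3: DF=∅
  B4: DF={B4,B6}
  B5: DF={B4,B6}
  B6: DF=∅

DF(B1) = ["B1", "B3"]

Answer: ["B1", "B3"]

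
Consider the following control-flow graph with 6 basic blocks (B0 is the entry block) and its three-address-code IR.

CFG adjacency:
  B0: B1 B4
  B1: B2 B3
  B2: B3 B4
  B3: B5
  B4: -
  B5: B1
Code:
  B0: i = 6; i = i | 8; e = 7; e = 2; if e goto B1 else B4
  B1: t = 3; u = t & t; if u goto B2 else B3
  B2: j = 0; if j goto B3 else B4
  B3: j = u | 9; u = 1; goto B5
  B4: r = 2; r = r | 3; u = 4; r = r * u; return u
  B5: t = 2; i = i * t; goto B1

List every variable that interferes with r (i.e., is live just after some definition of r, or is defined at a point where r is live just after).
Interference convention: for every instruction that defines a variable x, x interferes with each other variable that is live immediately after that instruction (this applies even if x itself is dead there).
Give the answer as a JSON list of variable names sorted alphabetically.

Answer: ["u"]

Derivation:
def/use:
  B0: def={e,i} ue=∅
  B1: def={t,u} ue=∅
  B2: def={j} ue=∅
  B3: def={j,u} ue={u}
  B4: def={r,u} ue=∅
  B5: def={i,t} ue={i}

Backward fixpoint:
  B0 li=∅ lo={i}
  B1 li={i} lo={i,u}
  B2 li={i,u} lo={i,u}
  B3 li={i,u} lo={i}
  B4 li=∅ lo=∅
  B5 li={i} lo={i}

Interfere edges:
  e — {i}
  i — {e,j,t,u}
  j — {i,u}
  r — {u}
  t — {i}
  u — {i,j,r}

N(r) = ["u"]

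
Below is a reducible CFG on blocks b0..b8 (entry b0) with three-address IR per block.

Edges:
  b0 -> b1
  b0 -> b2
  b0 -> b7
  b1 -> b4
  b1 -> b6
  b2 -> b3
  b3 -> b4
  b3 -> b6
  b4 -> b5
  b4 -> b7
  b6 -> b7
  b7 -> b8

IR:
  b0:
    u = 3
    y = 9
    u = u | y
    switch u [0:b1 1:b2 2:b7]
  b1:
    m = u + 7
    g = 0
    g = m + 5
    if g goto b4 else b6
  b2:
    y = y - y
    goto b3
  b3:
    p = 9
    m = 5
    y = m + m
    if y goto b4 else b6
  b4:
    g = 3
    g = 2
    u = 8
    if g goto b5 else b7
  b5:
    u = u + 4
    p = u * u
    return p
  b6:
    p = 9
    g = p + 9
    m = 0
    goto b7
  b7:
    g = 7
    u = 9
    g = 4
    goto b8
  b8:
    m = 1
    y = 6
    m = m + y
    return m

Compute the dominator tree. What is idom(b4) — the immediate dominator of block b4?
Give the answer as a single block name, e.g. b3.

idom tree: b1←b0 b2←b0 b3←b2 b4←b0 b5←b4 b6←b0 b7←b0 b8←b7
Dom at joins:
  b4: preds {b1,b3}: {b0,b1} ∩ {b0,b2,b3} = {b0}; idom=b0
  b6: preds {b1,b3}: {b0,b1} ∩ {b0,b2,b3} = {b0}; idom=b0
  b7: preds {b0,b4,b6}: {b0} ∩ {b0,b4} ∩ {b0,b6} = {b0}; idom=b0

idom(b4) = b0

Answer: b0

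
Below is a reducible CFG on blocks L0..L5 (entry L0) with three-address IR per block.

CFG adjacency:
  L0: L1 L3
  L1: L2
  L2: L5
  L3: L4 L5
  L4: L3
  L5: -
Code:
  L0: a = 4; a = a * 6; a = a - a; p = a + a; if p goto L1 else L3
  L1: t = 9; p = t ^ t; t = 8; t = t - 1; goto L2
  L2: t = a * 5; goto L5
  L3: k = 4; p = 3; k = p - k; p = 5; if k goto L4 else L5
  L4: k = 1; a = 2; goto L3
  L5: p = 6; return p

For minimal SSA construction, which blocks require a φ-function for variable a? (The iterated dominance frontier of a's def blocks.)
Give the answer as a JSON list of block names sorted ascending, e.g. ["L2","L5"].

idom tree: L1←L0 L2←L1 L3←L0 L4←L3 L5←L0
Dom∩ at merges:
  L3: preds {L0,L4}: {L0} ∩ {L0,L3,L4} = {L0}; idom=L0
  L5: preds {L2,L3}: {L0,L1,L2} ∩ {L0,L3} = {L0}; idom=L0

DF derivation:
  join L3 pred L0: · stop@L0
  join L3 pred L4: L4→L3 stop@L0
  join L5 pred L2: L2→L1 stop@L0
  join L5 pred L3: L3 stop@L0
  DF(L0)=∅
  DF(L1)={L5}
  DF(L2)={L5}
  DF(L3)={L3,L5}
  DF(L4)={L3}
  DF(L5)=∅

φ for a: defs {L0,L4}
  DF⁺ = {L3,L5}

Answer: ["L3", "L5"]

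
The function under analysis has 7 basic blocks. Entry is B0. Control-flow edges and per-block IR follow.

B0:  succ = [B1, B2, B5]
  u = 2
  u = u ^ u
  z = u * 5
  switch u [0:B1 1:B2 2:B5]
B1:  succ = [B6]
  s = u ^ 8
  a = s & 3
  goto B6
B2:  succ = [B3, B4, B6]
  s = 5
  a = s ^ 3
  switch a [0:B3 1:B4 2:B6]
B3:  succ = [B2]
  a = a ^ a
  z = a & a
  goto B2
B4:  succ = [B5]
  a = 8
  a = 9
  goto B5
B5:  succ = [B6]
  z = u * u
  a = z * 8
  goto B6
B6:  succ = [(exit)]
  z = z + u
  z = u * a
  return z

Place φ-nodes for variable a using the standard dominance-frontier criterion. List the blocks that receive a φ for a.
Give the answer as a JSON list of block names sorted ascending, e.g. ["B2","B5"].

idom tree: B1←B0 B2←B0 B3←B2 B4←B2 B5←B0 B6←B0
Dom∩ at merges:
  B2: preds {B0,B3}: {B0} ∩ {B0,B2,B3} = {B0}; idom=B0
  B5: preds {B0,B4}: {B0} ∩ {B0,B2,B4} = {B0}; idom=B0
  B6: preds {B1,B2,B5}: {B0,B1} ∩ {B0,B2} ∩ {B0,B5} = {B0}; idom=B0

Frontier:
  B2←B0: walk · to B0
  B2←B3: walk B3→B2 to B0
  B5←B0: walk · to B0
  B5←B4: walk B4→B2 to B0
  B6←B1: walk B1 to B0
  B6←B2: walk B2 to B0
  B6←B5: walk B5 to B0
  DF(B0)=∅
  DF(B1)={B6}
  DF(B2)={B2,B5,B6}
  DF(B3)={B2}
  DF(B4)={B5}
  DF(B5)={B6}
  DF(B6)=∅

φ for a: defs {B1,B2,B3,B4,B5}
  DF⁺ = {B2,B5,B6}

Answer: ["B2", "B5", "B6"]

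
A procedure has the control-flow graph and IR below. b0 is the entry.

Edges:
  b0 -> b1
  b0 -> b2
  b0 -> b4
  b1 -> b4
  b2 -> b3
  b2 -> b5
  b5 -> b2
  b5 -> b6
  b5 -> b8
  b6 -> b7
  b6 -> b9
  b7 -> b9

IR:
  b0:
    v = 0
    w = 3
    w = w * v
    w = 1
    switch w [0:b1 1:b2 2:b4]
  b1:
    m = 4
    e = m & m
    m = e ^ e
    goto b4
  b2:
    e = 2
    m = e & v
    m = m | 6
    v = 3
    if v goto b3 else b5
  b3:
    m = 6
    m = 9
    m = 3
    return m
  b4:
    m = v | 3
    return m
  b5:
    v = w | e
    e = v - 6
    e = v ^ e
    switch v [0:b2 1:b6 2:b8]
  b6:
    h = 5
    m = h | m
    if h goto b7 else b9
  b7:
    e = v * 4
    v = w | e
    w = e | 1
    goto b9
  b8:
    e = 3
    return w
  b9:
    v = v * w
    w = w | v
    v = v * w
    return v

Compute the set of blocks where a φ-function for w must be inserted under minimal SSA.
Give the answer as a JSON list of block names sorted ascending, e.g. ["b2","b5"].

idom tree: b1←b0 b2←b0 b3←b2 b4←b0 b5←b2 b6←b5 b7←b6 b8←b5 b9←b6
Dom∩ at merges:
  b2: preds {b0,b5}: {b0} ∩ {b0,b2,b5} = {b0}; idom=b0
  b4: preds {b0,b1}: {b0} ∩ {b0,b1} = {b0}; idom=b0
  b9: preds {b6,b7}: {b0,b2,b5,b6} ∩ {b0,b2,b5,b6,b7} = {b0,b2,b5,b6}; idom=b6

DF walk-up:
  b2←b0: walk · to b0
  b2←b5: walk b5→b2 to b0
  b4←b0: walk · to b0
  b4←b1: walk b1 to b0
  b9←b6: walk · to b6
  b9←b7: walk b7 to b6
  DF(b0)=∅
  DF(b1)={b4}
  DF(b2)={b2}
  DF(b3)=∅
  DF(b4)=∅
  DF(b5)={b2}
  DF(b6)=∅
  DF(b7)={b9}
  DF(b8)=∅
  DF(b9)=∅

φ for w: defs {b0,b7,b9}
  DF⁺ = {b9}

Answer: ["b9"]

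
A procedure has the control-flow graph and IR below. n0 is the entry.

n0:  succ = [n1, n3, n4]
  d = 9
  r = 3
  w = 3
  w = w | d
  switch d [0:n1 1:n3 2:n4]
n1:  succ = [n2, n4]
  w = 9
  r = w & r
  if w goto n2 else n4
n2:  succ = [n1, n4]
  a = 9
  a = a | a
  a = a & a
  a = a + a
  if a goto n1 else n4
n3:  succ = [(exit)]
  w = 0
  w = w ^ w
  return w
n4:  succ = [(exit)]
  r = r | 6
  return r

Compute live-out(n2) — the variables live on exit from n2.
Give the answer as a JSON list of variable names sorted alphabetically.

Answer: ["r"]

Derivation:
Per-block:
  n0 def {d,r,w} use ∅
  n1 def {r,w} use {r}
  n2 def {a} use ∅
  n3 def {w} use ∅
  n4 def {r} use {r}

Backward fixpoint:
  n0 li=∅ lo={r}
  n1 li={r} lo={r}
  n2 li={r} lo={r}
  n3 li=∅ lo=∅
  n4 li={r} lo=∅

live-out(n2) = ["r"]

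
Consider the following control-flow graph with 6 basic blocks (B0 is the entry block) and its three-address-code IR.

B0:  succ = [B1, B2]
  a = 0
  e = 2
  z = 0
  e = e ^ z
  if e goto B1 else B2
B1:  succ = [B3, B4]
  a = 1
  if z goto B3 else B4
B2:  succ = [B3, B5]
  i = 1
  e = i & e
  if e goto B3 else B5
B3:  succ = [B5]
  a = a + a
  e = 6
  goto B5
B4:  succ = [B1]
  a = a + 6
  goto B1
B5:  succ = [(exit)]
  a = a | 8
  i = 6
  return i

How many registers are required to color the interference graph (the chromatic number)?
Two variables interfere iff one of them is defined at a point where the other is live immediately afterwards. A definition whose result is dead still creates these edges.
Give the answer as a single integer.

Per-block:
  B0 def {a,e,z} use ∅
  B1 def {a} use {z}
  B2 def {e,i} use {e}
  B3 def {a,e} use {a}
  B4 def {a} use {a}
  B5 def {a,i} use {a}

Liveness:
  B0 li=∅ lo={a,e,z}
  B1 li={z} lo={a,z}
  B2 li={a,e} lo={a}
  B3 li={a} lo={a}
  B4 li={a,z} lo={z}
  B5 li={a} lo=∅

Interfere edges:
  a↔{e,i,z}
  e↔{a,i,z}
  i↔{a,e}
  z↔{a,e}

Colouring:
  lower bound: {a,e,i} mutually conflict ⇒ χ ≥ 3
  assign a→c0 e→c1 i→c2 z→c2 — no edge inside a register ⇒ χ ≤ 3
  χ = 3

Answer: 3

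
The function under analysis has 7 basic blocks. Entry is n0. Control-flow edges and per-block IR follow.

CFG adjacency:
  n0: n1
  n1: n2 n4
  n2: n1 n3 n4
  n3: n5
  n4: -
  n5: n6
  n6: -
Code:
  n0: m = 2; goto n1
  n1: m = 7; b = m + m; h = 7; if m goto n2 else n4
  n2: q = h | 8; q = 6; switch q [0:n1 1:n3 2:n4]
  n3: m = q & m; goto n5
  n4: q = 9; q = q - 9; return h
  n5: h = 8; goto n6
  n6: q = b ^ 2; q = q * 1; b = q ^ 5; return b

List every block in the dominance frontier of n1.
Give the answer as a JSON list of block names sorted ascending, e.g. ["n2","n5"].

idom tree: n1←n0 n2←n1 n3←n2 n4←n1 n5←n3 n6←n5
Dom∩ at merges:
  n1: preds {n0,n2}: {n0} ∩ {n0,n1,n2} = {n0}; idom=n0
  n4: preds {n1,n2}: {n0,n1} ∩ {n0,n1,n2} = {n0,n1}; idom=n1

Frontier:
  join n1 pred n0: · stop@n0
  join n1 pred n2: n2→n1 stop@n0
  join n4 pred n1: · stop@n1
  join n4 pred n2: n2 stop@n1
  n0 → ∅
  n1 → {n1}
  n2 → {n1,n4}
  n3 → ∅
  n4 → ∅
  n5 → ∅
  n6 → ∅

DF(n1) = ["n1"]

Answer: ["n1"]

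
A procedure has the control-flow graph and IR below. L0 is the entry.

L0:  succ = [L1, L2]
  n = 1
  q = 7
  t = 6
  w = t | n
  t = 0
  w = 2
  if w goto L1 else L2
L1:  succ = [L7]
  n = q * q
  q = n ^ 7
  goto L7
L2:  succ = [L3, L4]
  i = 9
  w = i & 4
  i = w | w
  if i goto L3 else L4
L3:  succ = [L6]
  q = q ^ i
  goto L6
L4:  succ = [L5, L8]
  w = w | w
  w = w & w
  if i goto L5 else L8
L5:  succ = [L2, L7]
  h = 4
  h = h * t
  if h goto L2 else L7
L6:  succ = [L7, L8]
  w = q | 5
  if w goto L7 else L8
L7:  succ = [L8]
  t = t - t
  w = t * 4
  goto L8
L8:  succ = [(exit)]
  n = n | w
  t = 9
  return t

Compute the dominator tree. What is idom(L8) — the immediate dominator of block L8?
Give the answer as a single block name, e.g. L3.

Answer: L0

Derivation:
idom tree: L1←L0 L2←L0 L3←L2 L4←L2 L5←L4 L6←L3 L7←L0 L8←L0
Dom at joins:
  L2: preds {L0,L5}: {L0} ∩ {L0,L2,L4,L5} = {L0}; idom=L0
  L7: preds {L1,L5,L6}: {L0,L1} ∩ {L0,L2,L4,L5} ∩ {L0,L2,L3,L6} = {L0}; idom=L0
  L8: preds {L4,L6,L7}: {L0,L2,L4} ∩ {L0,L2,L3,L6} ∩ {L0,L7} = {L0}; idom=L0

idom(L8) = L0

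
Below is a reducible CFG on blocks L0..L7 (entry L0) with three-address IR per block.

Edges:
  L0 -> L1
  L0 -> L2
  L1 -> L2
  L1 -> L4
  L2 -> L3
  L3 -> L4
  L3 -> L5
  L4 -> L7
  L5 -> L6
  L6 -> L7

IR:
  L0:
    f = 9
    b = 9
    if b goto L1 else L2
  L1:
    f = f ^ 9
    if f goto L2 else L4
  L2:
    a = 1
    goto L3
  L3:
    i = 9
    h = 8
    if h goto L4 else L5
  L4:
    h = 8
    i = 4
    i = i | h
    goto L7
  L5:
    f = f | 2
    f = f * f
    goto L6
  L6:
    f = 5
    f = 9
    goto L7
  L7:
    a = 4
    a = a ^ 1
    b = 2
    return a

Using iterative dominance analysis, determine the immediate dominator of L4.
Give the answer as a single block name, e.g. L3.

idom tree: L1←L0 L2←L0 L3←L2 L4←L0 L5←L3 L6←L5 L7←L0
Join-block Dom:
  L2: preds {L0,L1}: {L0} ∩ {L0,L1} = {L0}; idom=L0
  L4: preds {L1,L3}: {L0,L1} ∩ {L0,L2,L3} = {L0}; idom=L0
  L7: preds {L4,L6}: {L0,L4} ∩ {L0,L2,L3,L5,L6} = {L0}; idom=L0

idom(L4) = L0

Answer: L0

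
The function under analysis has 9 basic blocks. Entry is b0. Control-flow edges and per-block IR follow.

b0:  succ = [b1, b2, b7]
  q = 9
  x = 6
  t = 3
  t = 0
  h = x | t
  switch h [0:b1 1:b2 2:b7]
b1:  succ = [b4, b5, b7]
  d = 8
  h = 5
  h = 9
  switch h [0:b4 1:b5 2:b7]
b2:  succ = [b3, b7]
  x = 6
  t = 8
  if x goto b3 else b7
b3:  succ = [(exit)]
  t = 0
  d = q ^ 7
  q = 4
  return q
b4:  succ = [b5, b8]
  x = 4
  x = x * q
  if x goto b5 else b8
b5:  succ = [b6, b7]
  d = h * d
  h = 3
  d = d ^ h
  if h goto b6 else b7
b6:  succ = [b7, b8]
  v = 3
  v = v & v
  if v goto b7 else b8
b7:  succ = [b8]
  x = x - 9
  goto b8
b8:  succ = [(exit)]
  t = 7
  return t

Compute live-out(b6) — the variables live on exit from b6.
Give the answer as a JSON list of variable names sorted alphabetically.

Answer: ["x"]

Derivation:
def/use:
  b0: def={h,q,t,x} ue=∅
  b1: def={d,h} ue=∅
  b2: def={t,x} ue=∅
  b3: def={d,q,t} ue={q}
  b4: def={x} ue={q}
  b5: def={d,h} ue={d,h}
  b6: def={v} ue=∅
  b7: def={x} ue={x}
  b8: def={t} ue=∅

Backward fixpoint:
  b0 li=∅ lo={q,x}
  b1 li={q,x} lo={d,h,q,x}
  b2 li={q} lo={q,x}
  b3 li={q} lo=∅
  b4 li={d,h,q} lo={d,h,x}
  b5 li={d,h,x} lo={x}
  b6 li={x} lo={x}
  b7 li={x} lo=∅
  b8 li=∅ lo=∅

live-out(b6) = ["x"]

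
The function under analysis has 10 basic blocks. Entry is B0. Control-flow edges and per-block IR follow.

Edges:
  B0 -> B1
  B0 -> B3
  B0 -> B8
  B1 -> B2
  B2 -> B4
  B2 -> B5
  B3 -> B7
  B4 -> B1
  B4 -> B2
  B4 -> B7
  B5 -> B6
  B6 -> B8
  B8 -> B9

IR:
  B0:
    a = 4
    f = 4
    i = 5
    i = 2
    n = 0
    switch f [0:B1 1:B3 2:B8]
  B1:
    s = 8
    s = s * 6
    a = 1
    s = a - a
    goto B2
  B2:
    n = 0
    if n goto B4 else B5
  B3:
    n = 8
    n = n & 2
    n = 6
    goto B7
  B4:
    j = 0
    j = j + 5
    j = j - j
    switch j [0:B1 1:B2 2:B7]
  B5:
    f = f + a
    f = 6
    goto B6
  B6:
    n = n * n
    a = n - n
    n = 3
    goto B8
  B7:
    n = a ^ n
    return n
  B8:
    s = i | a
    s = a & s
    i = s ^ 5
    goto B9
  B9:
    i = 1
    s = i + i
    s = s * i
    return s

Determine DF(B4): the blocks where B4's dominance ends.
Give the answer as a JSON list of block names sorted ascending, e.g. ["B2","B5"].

idom tree: B1←B0 B2←B1 B3←B0 B4←B2 B5←B2 B6←B5 B7←B0 B8←B0 B9←B8
Dom∩ at merges:
  B1: preds {B0,B4}: {B0} ∩ {B0,B1,B2,B4} = {B0}; idom=B0
  B2: preds {B1,B4}: {B0,B1} ∩ {B0,B1,B2,B4} = {B0,B1}; idom=B1
  B7: preds {B3,B4}: {B0,B3} ∩ {B0,B1,B2,B4} = {B0}; idom=B0
  B8: preds {B0,B6}: {B0} ∩ {B0,B1,B2,B5,B6} = {B0}; idom=B0

DF derivation:
  join B1 pred B0: · stop@B0
  join B1 pred B4: B4→B2→B1 stop@B0
  join B2 pred B1: · stop@B1
  join B2 pred B4: B4→B2 stop@B1
  join B7 pred B3: B3 stop@B0
  join B7 pred B4: B4→B2→B1 stop@B0
  join B8 pred B0: · stop@B0
  join B8 pred B6: B6→B5→B2→B1 stop@B0
  DF(B0)=∅
  DF(B1)={B1,B7,B8}
  DF(B2)={B1,B2,B7,B8}
  DF(B3)={B7}
  DF(B4)={B1,B2,B7}
  DF(B5)={B8}
  DF(B6)={B8}
  DF(B7)=∅
  DF(B8)=∅
  DF(B9)=∅

DF(B4) = ["B1", "B2", "B7"]

Answer: ["B1", "B2", "B7"]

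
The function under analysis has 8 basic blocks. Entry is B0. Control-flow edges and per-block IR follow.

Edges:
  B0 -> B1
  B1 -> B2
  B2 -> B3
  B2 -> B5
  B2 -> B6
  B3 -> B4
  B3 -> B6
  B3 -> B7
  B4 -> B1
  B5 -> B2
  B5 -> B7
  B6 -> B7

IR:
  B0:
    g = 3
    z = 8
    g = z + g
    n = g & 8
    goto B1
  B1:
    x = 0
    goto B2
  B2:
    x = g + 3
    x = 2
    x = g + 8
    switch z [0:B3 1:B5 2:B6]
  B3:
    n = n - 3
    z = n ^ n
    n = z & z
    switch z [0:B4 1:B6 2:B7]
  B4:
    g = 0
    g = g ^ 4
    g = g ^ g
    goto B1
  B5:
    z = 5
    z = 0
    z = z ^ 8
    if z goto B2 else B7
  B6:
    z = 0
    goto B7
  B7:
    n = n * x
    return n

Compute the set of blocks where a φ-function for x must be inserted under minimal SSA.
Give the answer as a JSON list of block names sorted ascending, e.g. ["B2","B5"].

Answer: ["B1", "B2"]

Working:
idom tree: B1←B0 B2←B1 B3←B2 B4←B3 B5←B2 B6←B2 B7←B2
Dom∩ at merges:
  B1: preds {B0,B4}: {B0} ∩ {B0,B1,B2,B3,B4} = {B0}; idom=B0
  B2: preds {B1,B5}: {B0,B1} ∩ {B0,B1,B2,B5} = {B0,B1}; idom=B1
  B6: preds {B2,B3}: {B0,B1,B2} ∩ {B0,B1,B2,B3} = {B0,B1,B2}; idom=B2
  B7: preds {B3,B5,B6}: {B0,B1,B2,B3} ∩ {B0,B1,B2,B5} ∩ {B0,B1,B2,B6} = {B0,B1,B2}; idom=B2

Frontier:
  B1←B0: walk · to B0
  B1←B4: walk B4→B3→B2→B1 to B0
  B2←B1: walk · to B1
  B2←B5: walk B5→B2 to B1
  B6←B2: walk · to B2
  B6←B3: walk B3 to B2
  B7←B3: walk B3 to B2
  B7←B5: walk B5 to B2
  B7←B6: walk B6 to B2
  DF(B0)=∅
  DF(B1)={B1}
  DF(B2)={B1,B2}
  DF(B3)={B1,B6,B7}
  DF(B4)={B1}
  DF(B5)={B2,B7}
  DF(B6)={B7}
  DF(B7)=∅

φ for x: defs {B1,B2}
  DF⁺ = {B1,B2}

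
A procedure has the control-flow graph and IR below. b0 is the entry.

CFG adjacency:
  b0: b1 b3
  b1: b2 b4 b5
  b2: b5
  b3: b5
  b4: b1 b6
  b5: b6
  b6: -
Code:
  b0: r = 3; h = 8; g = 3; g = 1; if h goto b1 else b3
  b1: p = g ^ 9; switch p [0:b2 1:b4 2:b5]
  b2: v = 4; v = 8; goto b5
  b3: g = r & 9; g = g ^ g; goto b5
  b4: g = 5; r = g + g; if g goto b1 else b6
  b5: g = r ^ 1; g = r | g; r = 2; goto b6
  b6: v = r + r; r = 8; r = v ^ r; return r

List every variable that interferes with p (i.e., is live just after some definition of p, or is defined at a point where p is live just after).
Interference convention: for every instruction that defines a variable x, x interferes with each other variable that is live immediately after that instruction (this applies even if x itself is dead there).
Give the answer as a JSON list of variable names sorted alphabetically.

Answer: ["r"]

Analysis:
Block summaries:
  b0: def={g,h,r} ue=∅
  b1: def={p} ue={g}
  b2: def={v} ue=∅
  b3: def={g} ue={r}
  b4: def={g,r} ue=∅
  b5: def={g,r} ue={r}
  b6: def={r,v} ue={r}

Backward fixpoint:
  b0: in=∅ out={g,r}
  b1: in={g,r} out={r}
  b2: in={r} out={r}
  b3: in={r} out={r}
  b4: in=∅ out={g,r}
  b5: in={r} out={r}
  b6: in={r} out=∅

Interfere edges:
  g: {h,r}
  h: {g,r}
  p: {r}
  r: {g,h,p,v}
  v: {r}

N(p) = ["r"]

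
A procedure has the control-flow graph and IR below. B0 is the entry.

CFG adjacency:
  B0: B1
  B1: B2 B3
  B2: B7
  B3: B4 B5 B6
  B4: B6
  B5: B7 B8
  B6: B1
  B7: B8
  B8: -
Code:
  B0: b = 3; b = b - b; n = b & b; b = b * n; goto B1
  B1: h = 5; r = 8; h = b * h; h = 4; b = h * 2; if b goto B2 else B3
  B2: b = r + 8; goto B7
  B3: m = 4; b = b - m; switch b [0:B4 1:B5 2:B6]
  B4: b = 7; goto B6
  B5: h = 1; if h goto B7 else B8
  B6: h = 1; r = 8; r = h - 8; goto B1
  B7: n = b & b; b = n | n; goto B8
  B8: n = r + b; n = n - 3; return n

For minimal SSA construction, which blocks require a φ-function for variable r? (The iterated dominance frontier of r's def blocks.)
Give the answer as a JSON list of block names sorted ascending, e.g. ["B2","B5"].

Answer: ["B1"]

Analysis:
idom tree: B1←B0 B2←B1 B3←B1 B4←B3 B5←B3 B6←B3 B7←B1 B8←B1
Dom at joins:
  B1: preds {B0,B6}: {B0} ∩ {B0,B1,B3,B6} = {B0}; idom=B0
  B6: preds {B3,B4}: {B0,B1,B3} ∩ {B0,B1,B3,B4} = {B0,B1,B3}; idom=B3
  B7: preds {B2,B5}: {B0,B1,B2} ∩ {B0,B1,B3,B5} = {B0,B1}; idom=B1
  B8: preds {B5,B7}: {B0,B1,B3,B5} ∩ {B0,B1,B7} = {B0,B1}; idom=B1

DF walk-up:
  B1←B0: walk · to B0
  B1←B6: walk B6→B3→B1 to B0
  B6←B3: walk · to B3
  B6←B4: walk B4 to B3
  B7←B2: walk B2 to B1
  B7←B5: walk B5→B3 to B1
  B8←B5: walk B5→B3 to B1
  B8←B7: walk B7 to B1
  B0 → ∅
  B1 → {B1}
  B2 → {B7}
  B3 → {B1,B7,B8}
  B4 → {B6}
  B5 → {B7,B8}
  B6 → {B1}
  B7 → {B8}
  B8 → ∅

φ for r: defs {B1,B6}
  DF⁺ = {B1}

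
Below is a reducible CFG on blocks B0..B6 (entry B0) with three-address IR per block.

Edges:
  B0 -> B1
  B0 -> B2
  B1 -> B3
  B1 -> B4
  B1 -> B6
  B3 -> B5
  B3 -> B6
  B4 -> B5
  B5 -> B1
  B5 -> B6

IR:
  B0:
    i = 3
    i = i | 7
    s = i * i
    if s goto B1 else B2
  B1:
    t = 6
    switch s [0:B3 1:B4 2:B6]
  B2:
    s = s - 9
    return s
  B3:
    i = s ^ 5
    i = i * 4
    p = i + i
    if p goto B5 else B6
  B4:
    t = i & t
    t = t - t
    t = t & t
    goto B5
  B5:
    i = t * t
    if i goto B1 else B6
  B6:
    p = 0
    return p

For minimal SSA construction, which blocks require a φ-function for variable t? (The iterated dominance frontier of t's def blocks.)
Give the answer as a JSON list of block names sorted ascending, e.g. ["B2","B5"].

Answer: ["B1", "B5", "B6"]

Working:
idom tree: B1←B0 B2←B0 B3←B1 B4←B1 B5←B1 B6←B1
Dom∩ at merges:
  B1: preds {B0,B5}: {B0} ∩ {B0,B1,B5} = {B0}; idom=B0
  B5: preds {B3,B4}: {B0,B1,B3} ∩ {B0,B1,B4} = {B0,B1}; idom=B1
  B6: preds {B1,B3,B5}: {B0,B1} ∩ {B0,B1,B3} ∩ {B0,B1,B5} = {B0,B1}; idom=B1

DF walk-up:
  join B1 pred B0: · stop@B0
  join B1 pred B5: B5→B1 stop@B0
  join B5 pred B3: B3 stop@B1
  join B5 pred B4: B4 stop@B1
  join B6 pred B1: · stop@B1
  join B6 pred B3: B3 stop@B1
  join B6 pred B5: B5 stop@B1
  DF(B0)=∅
  DF(B1)={B1}
  DF(B2)=∅
  DF(B3)={B5,B6}
  DF(B4)={B5}
  DF(B5)={B1,B6}
  DF(B6)=∅

φ for t: defs {B1,B4}
  DF⁺ = {B1,B5,B6}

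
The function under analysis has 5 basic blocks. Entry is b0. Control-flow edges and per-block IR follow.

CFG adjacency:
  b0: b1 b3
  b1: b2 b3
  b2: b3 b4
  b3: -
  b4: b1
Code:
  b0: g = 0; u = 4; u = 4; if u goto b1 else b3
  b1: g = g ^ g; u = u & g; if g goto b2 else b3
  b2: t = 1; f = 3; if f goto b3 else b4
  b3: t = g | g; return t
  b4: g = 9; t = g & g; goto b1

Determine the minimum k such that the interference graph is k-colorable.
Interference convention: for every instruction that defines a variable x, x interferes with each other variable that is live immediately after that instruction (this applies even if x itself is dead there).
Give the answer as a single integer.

Answer: 3

Derivation:
Block summaries:
  b0: {g,u} / ∅
  b1: {g,u} / {g,u}
  b2: {f,t} / ∅
  b3: {t} / {g}
  b4: {g,t} / ∅

Backward fixpoint:
  b0: in=∅ out={g,u}
  b1: in={g,u} out={g,u}
  b2: in={g,u} out={g,u}
  b3: in={g} out=∅
  b4: in={u} out={g,u}

Interference:
  f — {g,u}
  g — {f,t,u}
  t — {g,u}
  u — {f,g,t}

Colouring:
  clique {f,g,u} ⇒ need ≥ 3
  assign f→c2 g→c0 t→c2 u→c1 — no edge inside a register ⇒ χ ≤ 3
  χ = 3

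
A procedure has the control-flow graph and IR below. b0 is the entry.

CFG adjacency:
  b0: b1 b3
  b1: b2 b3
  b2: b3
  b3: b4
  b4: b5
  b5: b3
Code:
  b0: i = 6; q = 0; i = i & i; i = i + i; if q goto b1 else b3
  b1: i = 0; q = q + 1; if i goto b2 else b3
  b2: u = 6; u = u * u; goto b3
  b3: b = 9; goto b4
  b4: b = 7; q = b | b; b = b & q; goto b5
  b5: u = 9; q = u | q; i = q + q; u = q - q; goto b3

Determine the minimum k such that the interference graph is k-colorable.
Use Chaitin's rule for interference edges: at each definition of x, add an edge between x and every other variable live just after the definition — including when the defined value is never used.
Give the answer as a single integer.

Answer: 2

Analysis:
def/use:
  b0 def {i,q} use ∅
  b1 def {i,q} use {q}
  b2 def {u} use ∅
  b3 def {b} use ∅
  b4 def {b,q} use ∅
  b5 def {i,q,u} use {q}

Backward fixpoint:
  b0 li=∅ lo={q}
  b1 li={q} lo=∅
  b2 li=∅ lo=∅
  b3 li=∅ lo=∅
  b4 li=∅ lo={q}
  b5 li={q} lo=∅

Interfere edges:
  b — {q}
  i — {q}
  q — {b,i,u}
  u — {q}

Chromatic number:
  lower bound: {b,q} mutually conflict ⇒ χ ≥ 2
  2-colouring: R0={q}  R1={b,i,u}
  χ = 2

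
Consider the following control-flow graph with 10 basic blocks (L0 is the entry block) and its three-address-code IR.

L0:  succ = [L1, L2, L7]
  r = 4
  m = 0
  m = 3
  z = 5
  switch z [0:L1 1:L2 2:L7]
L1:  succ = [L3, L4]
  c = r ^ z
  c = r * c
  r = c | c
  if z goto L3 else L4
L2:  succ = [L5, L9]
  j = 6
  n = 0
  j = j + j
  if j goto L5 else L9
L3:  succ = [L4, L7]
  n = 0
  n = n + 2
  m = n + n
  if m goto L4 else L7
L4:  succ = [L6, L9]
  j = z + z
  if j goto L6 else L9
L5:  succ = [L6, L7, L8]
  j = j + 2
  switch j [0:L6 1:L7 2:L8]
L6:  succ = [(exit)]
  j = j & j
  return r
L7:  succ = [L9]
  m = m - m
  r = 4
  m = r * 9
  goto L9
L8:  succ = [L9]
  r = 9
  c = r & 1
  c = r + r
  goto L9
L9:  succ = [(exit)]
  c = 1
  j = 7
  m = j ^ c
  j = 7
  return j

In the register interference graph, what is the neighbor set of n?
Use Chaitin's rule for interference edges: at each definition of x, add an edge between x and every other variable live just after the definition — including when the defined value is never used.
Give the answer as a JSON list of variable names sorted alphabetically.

Per-block:
  L0: def={m,r,z} ue=∅
  L1: def={c,r} ue={r,z}
  L2: def={j,n} ue=∅
  L3: def={m,n} ue=∅
  L4: def={j} ue={z}
  L5: def={j} ue={j}
  L6: def={j} ue={j,r}
  L7: def={m,r} ue={m}
  L8: def={c,r} ue=∅
  L9: def={c,j,m} ue=∅

Liveness:
  L0: in=∅ out={m,r,z}
  L1: in={r,z} out={r,z}
  L2: in={m,r} out={j,m,r}
  L3: in={r,z} out={m,r,z}
  L4: in={r,z} out={j,r}
  L5: in={j,m,r} out={j,m,r}
  L6: in={j,r} out=∅
  L7: in={m} out=∅
  L8: in=∅ out=∅
  L9: in=∅ out=∅

Interfere edges:
  c↔{j,r,z}
  j↔{c,m,n,r}
  m↔{j,n,r,z}
  n↔{j,m,r,z}
  r↔{c,j,m,n,z}
  z↔{c,m,n,r}

N(n) = ["j", "m", "r", "z"]

Answer: ["j", "m", "r", "z"]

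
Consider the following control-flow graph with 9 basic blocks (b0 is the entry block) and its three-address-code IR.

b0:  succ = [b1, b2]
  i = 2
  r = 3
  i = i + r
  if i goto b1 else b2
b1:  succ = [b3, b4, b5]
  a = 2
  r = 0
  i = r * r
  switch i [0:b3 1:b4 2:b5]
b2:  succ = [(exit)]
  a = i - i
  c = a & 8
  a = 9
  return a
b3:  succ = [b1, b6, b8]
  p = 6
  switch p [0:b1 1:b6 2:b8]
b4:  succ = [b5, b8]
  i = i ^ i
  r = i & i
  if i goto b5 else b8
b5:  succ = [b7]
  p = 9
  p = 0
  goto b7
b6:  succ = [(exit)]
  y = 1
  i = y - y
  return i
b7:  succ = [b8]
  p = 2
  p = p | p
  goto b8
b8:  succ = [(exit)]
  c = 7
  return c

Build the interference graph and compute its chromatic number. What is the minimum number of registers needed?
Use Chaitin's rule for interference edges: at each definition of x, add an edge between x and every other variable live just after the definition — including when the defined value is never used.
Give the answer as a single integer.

Block summaries:
  b0: def={i,r} ue=∅
  b1: def={a,i,r} ue=∅
  b2: def={a,c} ue={i}
  b3: def={p} ue=∅
  b4: def={i,r} ue={i}
  b5: def={p} ue=∅
  b6: def={i,y} ue=∅
  b7: def={p} ue=∅
  b8: def={c} ue=∅

Backward fixpoint:
  live b0: ∅→{i}
  live b1: ∅→{i}
  live b2: {i}→∅
  live b3: ∅→∅
  live b4: {i}→∅
  live b5: ∅→∅
  live b6: ∅→∅
  live b7: ∅→∅
  live b8: ∅→∅

Interference:
  a: ∅
  c: ∅
  i: {r}
  p: ∅
  r: {i}
  y: ∅

Registers:
  {i,r} pairwise interfere (2-clique) ⇒ χ ≥ 2
  2-colouring: R0={a,c,i,p,y}  R1={r}
  χ = 2

Answer: 2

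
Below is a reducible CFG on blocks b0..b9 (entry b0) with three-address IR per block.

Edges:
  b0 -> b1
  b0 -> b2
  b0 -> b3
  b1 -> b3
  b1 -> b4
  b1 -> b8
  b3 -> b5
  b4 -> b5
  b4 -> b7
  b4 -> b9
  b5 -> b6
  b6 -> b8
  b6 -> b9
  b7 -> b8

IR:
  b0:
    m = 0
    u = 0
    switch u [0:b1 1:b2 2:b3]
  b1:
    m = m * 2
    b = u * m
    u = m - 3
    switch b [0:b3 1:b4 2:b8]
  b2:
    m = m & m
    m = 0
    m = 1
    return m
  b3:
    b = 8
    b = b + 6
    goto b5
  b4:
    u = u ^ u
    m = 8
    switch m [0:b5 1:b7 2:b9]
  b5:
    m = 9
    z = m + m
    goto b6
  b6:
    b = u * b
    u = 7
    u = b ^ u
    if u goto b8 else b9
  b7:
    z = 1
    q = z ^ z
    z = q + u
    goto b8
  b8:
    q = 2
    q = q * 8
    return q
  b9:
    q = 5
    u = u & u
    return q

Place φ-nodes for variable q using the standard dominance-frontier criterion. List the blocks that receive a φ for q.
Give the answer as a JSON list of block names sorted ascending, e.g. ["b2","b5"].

Answer: ["b8"]

Analysis:
idom tree: b1←b0 b2←b0 b3←b0 b4←b1 b5←b0 b6←b5 b7←b4 b8←b0 b9←b0
Join-block Dom:
  b3: preds {b0,b1}: {b0} ∩ {b0,b1} = {b0}; idom=b0
  b5: preds {b3,b4}: {b0,b3} ∩ {b0,b1,b4} = {b0}; idom=b0
  b8: preds {b1,b6,b7}: {b0,b1} ∩ {b0,b5,b6} ∩ {b0,b1,b4,b7} = {b0}; idom=b0
  b9: preds {b4,b6}: {b0,b1,b4} ∩ {b0,b5,b6} = {b0}; idom=b0

DF walk-up:
  b3←b0: walk · to b0
  b3←b1: walk b1 to b0
  b5←b3: walk b3 to b0
  b5←b4: walk b4→b1 to b0
  b8←b1: walk b1 to b0
  b8←b6: walk b6→b5 to b0
  b8←b7: walk b7→b4→b1 to b0
  b9←b4: walk b4→b1 to b0
  b9←b6: walk b6→b5 to b0
  DF(b0)=∅
  DF(b1)={b3,b5,b8,b9}
  DF(b2)=∅
  DF(b3)={b5}
  DF(b4)={b5,b8,b9}
  DF(b5)={b8,b9}
  DF(b6)={b8,b9}
  DF(b7)={b8}
  DF(b8)=∅
  DF(b9)=∅

φ for q: defs {b7,b8,b9}
  DF⁺ = {b8}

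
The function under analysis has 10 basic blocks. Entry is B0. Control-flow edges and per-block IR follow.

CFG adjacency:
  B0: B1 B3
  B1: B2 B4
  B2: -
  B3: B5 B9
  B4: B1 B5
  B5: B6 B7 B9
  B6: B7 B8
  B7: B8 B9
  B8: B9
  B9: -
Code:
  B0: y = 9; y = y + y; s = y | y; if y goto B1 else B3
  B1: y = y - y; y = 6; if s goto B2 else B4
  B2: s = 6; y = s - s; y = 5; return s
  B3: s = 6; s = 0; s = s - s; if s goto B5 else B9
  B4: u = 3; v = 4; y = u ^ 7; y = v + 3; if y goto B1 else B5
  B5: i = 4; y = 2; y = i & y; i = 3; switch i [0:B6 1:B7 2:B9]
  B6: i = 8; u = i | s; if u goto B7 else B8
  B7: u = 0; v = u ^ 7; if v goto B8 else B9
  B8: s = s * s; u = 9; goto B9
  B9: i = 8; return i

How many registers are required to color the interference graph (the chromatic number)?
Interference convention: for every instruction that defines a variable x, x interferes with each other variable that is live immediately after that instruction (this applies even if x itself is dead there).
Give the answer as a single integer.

def/use:
  B0: def={s,y} ue=∅
  B1: def={y} ue={s,y}
  B2: def={s,y} ue=∅
  B3: def={s} ue=∅
  B4: def={u,v,y} ue=∅
  B5: def={i,y} ue=∅
  B6: def={i,u} ue={s}
  B7: def={u,v} ue=∅
  B8: def={s,u} ue={s}
  B9: def={i} ue=∅

Live sets:
  live B0: ∅→{s,y}
  live B1: {s,y}→{s}
  live B2: ∅→∅
  live B3: ∅→{s}
  live B4: {s}→{s,y}
  live B5: {s}→{s}
  live B6: {s}→{s}
  live B7: {s}→{s}
  live B8: {s}→∅
  live B9: ∅→∅

Conflict graph:
  i — {s,y}
  s — {i,u,v,y}
  u — {s,v}
  v — {s,u,y}
  y — {i,s,v}

Chromatic number:
  clique {i,s,y} ⇒ need ≥ 3
  assign i→c1 s→c0 u→c2 v→c1 y→c2 — no edge inside a register ⇒ χ ≤ 3
  χ = 3

Answer: 3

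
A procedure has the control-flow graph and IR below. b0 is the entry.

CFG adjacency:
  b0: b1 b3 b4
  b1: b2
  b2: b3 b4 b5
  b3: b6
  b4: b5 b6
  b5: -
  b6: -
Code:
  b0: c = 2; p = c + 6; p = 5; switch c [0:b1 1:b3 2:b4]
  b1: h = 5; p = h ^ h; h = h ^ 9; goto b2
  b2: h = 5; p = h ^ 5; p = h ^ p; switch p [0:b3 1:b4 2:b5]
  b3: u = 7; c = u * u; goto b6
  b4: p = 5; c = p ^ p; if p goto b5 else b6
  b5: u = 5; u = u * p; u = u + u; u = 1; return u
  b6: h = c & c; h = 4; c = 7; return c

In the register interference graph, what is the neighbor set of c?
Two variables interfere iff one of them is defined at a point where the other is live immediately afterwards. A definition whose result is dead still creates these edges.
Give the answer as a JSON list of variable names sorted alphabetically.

Answer: ["p"]

Working:
def/use:
  b0: {c,p} / ∅
  b1: {h,p} / ∅
  b2: {h,p} / ∅
  b3: {c,u} / ∅
  b4: {c,p} / ∅
  b5: {u} / {p}
  b6: {c,h} / {c}

Backward fixpoint:
  live b0: ∅→∅
  live b1: ∅→∅
  live b2: ∅→{p}
  live b3: ∅→{c}
  live b4: ∅→{c,p}
  live b5: {p}→∅
  live b6: {c}→∅

Conflict graph:
  c — {p}
  h — {p}
  p — {c,h,u}
  u — {p}

N(c) = ["p"]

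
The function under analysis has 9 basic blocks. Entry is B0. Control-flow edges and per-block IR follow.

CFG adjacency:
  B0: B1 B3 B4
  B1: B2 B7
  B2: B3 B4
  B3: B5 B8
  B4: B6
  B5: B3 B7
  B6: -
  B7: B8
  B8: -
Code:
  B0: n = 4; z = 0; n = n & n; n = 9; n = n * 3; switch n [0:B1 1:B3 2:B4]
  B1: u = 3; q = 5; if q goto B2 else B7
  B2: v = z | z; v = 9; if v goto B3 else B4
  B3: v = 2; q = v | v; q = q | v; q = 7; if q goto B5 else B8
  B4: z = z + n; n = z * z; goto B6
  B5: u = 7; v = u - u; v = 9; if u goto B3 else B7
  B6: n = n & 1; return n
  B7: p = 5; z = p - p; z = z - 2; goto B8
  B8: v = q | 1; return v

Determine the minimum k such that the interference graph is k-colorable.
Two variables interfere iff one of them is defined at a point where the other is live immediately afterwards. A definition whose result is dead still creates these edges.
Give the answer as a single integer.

Answer: 5

Working:
Per-block:
  B0: {n,z} / ∅
  B1: {q,u} / ∅
  B2: {v} / {z}
  B3: {q,v} / ∅
  B4: {n,z} / {n,z}
  B5: {u,v} / ∅
  B6: {n} / {n}
  B7: {p,z} / ∅
  B8: {v} / {q}

Liveness:
  B0: in=∅ out={n,z}
  B1: in={n,z} out={n,q,z}
  B2: in={n,z} out={n,z}
  B3: in=∅ out={q}
  B4: in={n,z} out={n}
  B5: in={q} out={q}
  B6: in={n} out=∅
  B7: in={q} out={q}
  B8: in={q} out=∅

Interference:
  n↔{q,u,v,z}
  p↔{q}
  q↔{n,p,u,v,z}
  u↔{n,q,v,z}
  v↔{n,q,u,z}
  z↔{n,q,u,v}

Chromatic number:
  clique {n,q,u,v,z} ⇒ need ≥ 5
  assign n→c1 p→c1 q→c0 u→c2 v→c3 z→c4 — no edge inside a register ⇒ χ ≤ 5
  χ = 5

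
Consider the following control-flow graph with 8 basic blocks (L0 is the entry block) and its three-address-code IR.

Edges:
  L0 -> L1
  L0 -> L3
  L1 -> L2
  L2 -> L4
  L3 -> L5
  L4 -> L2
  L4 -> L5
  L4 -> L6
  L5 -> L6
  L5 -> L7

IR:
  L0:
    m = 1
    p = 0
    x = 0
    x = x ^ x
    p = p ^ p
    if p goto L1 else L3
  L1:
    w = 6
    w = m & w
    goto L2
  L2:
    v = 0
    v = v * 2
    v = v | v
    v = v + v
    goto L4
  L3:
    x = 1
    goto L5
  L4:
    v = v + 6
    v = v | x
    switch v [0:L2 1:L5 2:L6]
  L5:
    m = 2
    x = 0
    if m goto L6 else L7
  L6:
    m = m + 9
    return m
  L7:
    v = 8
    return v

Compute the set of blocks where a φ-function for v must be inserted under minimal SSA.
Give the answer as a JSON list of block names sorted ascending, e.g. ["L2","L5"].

idom tree: L1←L0 L2←L1 L3←L0 L4←L2 L5←L0 L6←L0 L7←L5
Dom∩ at merges:
  L2: preds {L1,L4}: {L0,L1} ∩ {L0,L1,L2,L4} = {L0,L1}; idom=L1
  L5: preds {L3,L4}: {L0,L3} ∩ {L0,L1,L2,L4} = {L0}; idom=L0
  L6: preds {L4,L5}: {L0,L1,L2,L4} ∩ {L0,L5} = {L0}; idom=L0

DF derivation:
  L2←L1: walk · to L1
  L2←L4: walk L4→L2 to L1
  L5←L3: walk L3 to L0
  L5←L4: walk L4→L2→L1 to L0
  L6←L4: walk L4→L2→L1 to L0
  L6←L5: walk L5 to L0
  DF(L0)=∅
  DF(L1)={L5,L6}
  DF(L2)={L2,L5,L6}
  DF(L3)={L5}
  DF(L4)={L2,L5,L6}
  DF(L5)={L6}
  DF(L6)=∅
  DF(L7)=∅

φ for v: defs {L2,L4,L7}
  DF⁺ = {L2,L5,L6}

Answer: ["L2", "L5", "L6"]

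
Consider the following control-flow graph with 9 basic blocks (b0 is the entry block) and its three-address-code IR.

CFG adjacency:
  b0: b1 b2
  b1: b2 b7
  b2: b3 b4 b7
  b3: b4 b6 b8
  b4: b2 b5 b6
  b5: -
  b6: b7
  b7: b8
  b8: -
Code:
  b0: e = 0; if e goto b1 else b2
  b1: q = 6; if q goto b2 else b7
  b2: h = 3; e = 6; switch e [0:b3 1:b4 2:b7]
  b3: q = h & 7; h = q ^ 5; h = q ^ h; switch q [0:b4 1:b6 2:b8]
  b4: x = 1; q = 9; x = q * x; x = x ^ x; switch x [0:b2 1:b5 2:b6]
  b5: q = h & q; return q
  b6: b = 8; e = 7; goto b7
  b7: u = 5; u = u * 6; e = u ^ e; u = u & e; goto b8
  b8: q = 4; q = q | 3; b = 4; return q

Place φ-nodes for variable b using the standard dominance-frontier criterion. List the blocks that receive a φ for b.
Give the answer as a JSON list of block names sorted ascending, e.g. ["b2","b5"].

Answer: ["b7", "b8"]

Derivation:
idom tree: b1←b0 b2←b0 b3←b2 b4←b2 b5←b4 b6←b2 b7←b0 b8←b0
Dom at joins:
  b2: preds {b0,b1,b4}: {b0} ∩ {b0,b1} ∩ {b0,b2,b4} = {b0}; idom=b0
  b4: preds {b2,b3}: {b0,b2} ∩ {b0,b2,b3} = {b0,b2}; idom=b2
  b6: preds {b3,b4}: {b0,b2,b3} ∩ {b0,b2,b4} = {b0,b2}; idom=b2
  b7: preds {b1,b2,b6}: {b0,b1} ∩ {b0,b2} ∩ {b0,b2,b6} = {b0}; idom=b0
  b8: preds {b3,b7}: {b0,b2,b3} ∩ {b0,b7} = {b0}; idom=b0

DF derivation:
  join b2 pred b0: · stop@b0
  join b2 pred b1: b1 stop@b0
  join b2 pred b4: b4→b2 stop@b0
  join b4 pred b2: · stop@b2
  join b4 pred b3: b3 stop@b2
  join b6 pred b3: b3 stop@b2
  join b6 pred b4: b4 stop@b2
  join b7 pred b1: b1 stop@b0
  join b7 pred b2: b2 stop@b0
  join b7 pred b6: b6→b2 stop@b0
  join b8 pred b3: b3→b2 stop@b0
  join b8 pred b7: b7 stop@b0
  DF(b0)=∅
  DF(b1)={b2,b7}
  DF(b2)={b2,b7,b8}
  DF(b3)={b4,b6,b8}
  DF(b4)={b2,b6}
  DF(b5)=∅
  DF(b6)={b7}
  DF(b7)={b8}
  DF(b8)=∅

φ for b: defs {b6,b8}
  DF⁺ = {b7,b8}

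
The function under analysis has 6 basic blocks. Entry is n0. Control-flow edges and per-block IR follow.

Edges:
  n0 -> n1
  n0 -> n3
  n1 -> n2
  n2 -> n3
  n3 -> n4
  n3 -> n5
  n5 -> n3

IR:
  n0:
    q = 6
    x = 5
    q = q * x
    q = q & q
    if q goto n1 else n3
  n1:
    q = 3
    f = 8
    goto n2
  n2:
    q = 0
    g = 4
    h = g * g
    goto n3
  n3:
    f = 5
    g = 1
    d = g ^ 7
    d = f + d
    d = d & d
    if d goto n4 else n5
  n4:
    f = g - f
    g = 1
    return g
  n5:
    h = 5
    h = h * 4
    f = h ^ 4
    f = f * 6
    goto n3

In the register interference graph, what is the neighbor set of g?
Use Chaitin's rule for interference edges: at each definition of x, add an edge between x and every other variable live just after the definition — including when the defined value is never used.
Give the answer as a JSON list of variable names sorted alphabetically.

def/use:
  n0: def={q,x} ue=∅
  n1: def={f,q} ue=∅
  n2: def={g,h,q} ue=∅
  n3: def={d,f,g} ue=∅
  n4: def={f,g} ue={f,g}
  n5: def={f,h} ue=∅

Backward fixpoint:
  n0 li=∅ lo=∅
  n1 li=∅ lo=∅
  n2 li=∅ lo=∅
  n3 li=∅ lo={f,g}
  n4 li={f,g} lo=∅
  n5 li=∅ lo=∅

Interference:
  d — {f,g}
  f — {d,g}
  g — {d,f}
  h — ∅
  q — {x}
  x — {q}

N(g) = ["d", "f"]

Answer: ["d", "f"]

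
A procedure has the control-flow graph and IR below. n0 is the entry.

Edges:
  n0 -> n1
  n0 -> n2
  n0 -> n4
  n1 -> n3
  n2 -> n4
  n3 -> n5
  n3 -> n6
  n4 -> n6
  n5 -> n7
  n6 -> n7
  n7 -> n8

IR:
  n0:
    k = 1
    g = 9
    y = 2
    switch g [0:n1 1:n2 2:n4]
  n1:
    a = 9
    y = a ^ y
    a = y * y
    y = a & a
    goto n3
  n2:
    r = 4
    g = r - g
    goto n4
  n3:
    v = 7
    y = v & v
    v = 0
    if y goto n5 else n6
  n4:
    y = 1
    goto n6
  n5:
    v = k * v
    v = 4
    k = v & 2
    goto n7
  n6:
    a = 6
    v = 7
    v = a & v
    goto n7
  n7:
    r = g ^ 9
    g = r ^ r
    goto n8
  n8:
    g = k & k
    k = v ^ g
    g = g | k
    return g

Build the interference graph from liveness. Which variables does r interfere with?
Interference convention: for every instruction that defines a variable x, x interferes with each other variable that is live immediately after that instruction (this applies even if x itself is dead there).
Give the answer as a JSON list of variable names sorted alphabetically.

Per-block:
  n0 def {g,k,y} use ∅
  n1 def {a,y} use {y}
  n2 def {g,r} use {g}
  n3 def {v,y} use ∅
  n4 def {y} use ∅
  n5 def {k,v} use {k,v}
  n6 def {a,v} use ∅
  n7 def {g,r} use {g}
  n8 def {g,k} use {k,v}

Backward fixpoint:
  live n0: ∅→{g,k,y}
  live n1: {g,k,y}→{g,k}
  live n2: {g,k}→{g,k}
  live n3: {g,k}→{g,k,v}
  live n4: {g,k}→{g,k}
  live n5: {g,k,v}→{g,k,v}
  live n6: {g,k}→{g,k,v}
  live n7: {g,k,v}→{k,v}
  live n8: {k,v}→∅

Interfere edges:
  a — {g,k,v,y}
  g — {a,k,r,v,y}
  k — {a,g,r,v,y}
  r — {g,k,v}
  v — {a,g,k,r,y}
  y — {a,g,k,v}

N(r) = ["g", "k", "v"]

Answer: ["g", "k", "v"]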